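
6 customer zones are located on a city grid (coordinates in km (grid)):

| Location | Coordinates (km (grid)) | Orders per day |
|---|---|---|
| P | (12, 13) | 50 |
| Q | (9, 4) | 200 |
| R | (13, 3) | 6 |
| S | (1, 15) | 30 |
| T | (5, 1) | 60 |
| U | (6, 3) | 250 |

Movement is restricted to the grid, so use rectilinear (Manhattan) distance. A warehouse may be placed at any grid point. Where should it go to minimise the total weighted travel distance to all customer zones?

Manhattan distance separates: Σwᵢ(|x−xᵢ|+|y−yᵢ|) = Σwᵢ|x−xᵢ| + Σwᵢ|y−yᵢ|, so x and y are optimised independently as 1-D weighted medians.
Total weight W = 596; half = 298.
x-coordinate, sorted with cumulative weight:
  x=1 (S, w=30) cum 30
  x=5 (T, w=60) cum 90
  x=6 (U, w=250) cum 340  ← median
  x=9 (Q, w=200) cum 540
  x=12 (P, w=50) cum 590
  x=13 (R, w=6) cum 596
⇒ x* = 6
y-coordinate, sorted with cumulative weight:
  y=1 (T, w=60) cum 60
  y=3 (R, w=6) cum 66
  y=3 (U, w=250) cum 316  ← median
  y=4 (Q, w=200) cum 516
  y=13 (P, w=50) cum 566
  y=15 (S, w=30) cum 596
⇒ y* = 3

(6, 3)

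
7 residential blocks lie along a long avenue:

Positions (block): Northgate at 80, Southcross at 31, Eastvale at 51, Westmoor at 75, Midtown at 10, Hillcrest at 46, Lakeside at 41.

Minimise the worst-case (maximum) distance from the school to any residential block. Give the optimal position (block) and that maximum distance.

The 1-center on a line is the midpoint of the two extreme points: leftmost at 10, rightmost at 80.
Optimal location = (10 + 80)/2 = 45; maximum distance = (80 − 10)/2 = 35.

location 45, max distance 35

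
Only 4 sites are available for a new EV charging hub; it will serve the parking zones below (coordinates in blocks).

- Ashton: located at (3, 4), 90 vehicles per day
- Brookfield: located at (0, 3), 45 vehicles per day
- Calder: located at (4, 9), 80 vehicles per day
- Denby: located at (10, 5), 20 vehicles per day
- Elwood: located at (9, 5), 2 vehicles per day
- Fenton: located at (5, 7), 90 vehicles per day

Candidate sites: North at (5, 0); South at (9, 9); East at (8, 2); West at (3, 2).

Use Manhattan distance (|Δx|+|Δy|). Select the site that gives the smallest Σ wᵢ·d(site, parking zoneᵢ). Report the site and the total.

Total weighted distance at each candidate:
  North (5, 0): total = 2548
  South (9, 9): total = 2713
  East (8, 2): total = 2743
  West (3, 2): total = 1848
Minimum is at West with total 1848 blocks.

West, total 1848 blocks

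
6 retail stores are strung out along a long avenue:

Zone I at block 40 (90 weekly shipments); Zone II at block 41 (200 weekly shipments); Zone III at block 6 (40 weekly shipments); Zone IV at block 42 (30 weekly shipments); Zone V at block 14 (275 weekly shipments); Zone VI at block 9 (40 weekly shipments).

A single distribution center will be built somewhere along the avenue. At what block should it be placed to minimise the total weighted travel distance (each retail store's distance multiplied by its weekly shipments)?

x = 14

For a sum of weighted absolute distances on a line, the optimum is the weighted median (not the mean). Total weight W = 675; half-weight = 337.5.
Sort by position and accumulate weight:
  block 6 (Zone III, w=40) → cum 40
  block 9 (Zone VI, w=40) → cum 80
  block 14 (Zone V, w=275) → cum 355  ≥ 337.5 → median here
  block 40 (Zone I, w=90) → cum 445
  block 41 (Zone II, w=200) → cum 645
  block 42 (Zone IV, w=30) → cum 675
Optimal location: block 14.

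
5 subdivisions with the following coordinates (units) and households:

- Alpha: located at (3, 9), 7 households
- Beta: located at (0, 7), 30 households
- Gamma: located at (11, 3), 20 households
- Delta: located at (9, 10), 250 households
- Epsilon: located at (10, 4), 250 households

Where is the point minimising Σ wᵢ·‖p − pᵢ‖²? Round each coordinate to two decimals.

The minimiser of Σwᵢ‖p−pᵢ‖² is the weighted centroid p* = (Σwᵢpᵢ)/(Σwᵢ).
Σwᵢ = 557.
Σwᵢxᵢ = 7·3 + 30·0 + 20·11 + 250·9 + 250·10 = 4991.
Σwᵢyᵢ = 7·9 + 30·7 + 20·3 + 250·10 + 250·4 = 3833.
x* = 4991/557 = 8.96, y* = 3833/557 = 6.88.

(8.96, 6.88)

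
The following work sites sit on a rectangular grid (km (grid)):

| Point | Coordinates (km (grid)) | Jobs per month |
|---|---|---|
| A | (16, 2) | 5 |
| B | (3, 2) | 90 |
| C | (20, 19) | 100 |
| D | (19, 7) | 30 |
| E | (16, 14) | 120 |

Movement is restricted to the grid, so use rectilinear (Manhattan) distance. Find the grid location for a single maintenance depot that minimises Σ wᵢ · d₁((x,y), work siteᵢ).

Manhattan distance separates: Σwᵢ(|x−xᵢ|+|y−yᵢ|) = Σwᵢ|x−xᵢ| + Σwᵢ|y−yᵢ|, so x and y are optimised independently as 1-D weighted medians.
Total weight W = 345; half = 172.5.
x-coordinate, sorted with cumulative weight:
  x=3 (B, w=90) cum 90
  x=16 (A, w=5) cum 95
  x=16 (E, w=120) cum 215  ← median
  x=19 (D, w=30) cum 245
  x=20 (C, w=100) cum 345
⇒ x* = 16
y-coordinate, sorted with cumulative weight:
  y=2 (A, w=5) cum 5
  y=2 (B, w=90) cum 95
  y=7 (D, w=30) cum 125
  y=14 (E, w=120) cum 245  ← median
  y=19 (C, w=100) cum 345
⇒ y* = 14

(16, 14)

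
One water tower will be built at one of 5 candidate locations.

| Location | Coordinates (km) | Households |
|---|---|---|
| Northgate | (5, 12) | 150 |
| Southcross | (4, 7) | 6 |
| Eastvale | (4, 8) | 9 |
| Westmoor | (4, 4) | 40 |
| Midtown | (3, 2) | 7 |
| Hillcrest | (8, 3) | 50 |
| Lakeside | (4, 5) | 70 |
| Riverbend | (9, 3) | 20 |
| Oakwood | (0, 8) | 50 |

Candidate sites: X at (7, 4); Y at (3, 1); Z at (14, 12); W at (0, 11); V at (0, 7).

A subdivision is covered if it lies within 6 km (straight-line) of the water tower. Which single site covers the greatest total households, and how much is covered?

Coverage radius r = 6 km; a point is covered iff (Δx)²+(Δy)² ≤ 6² = 36.
  X (7, 4): covers {Southcross, Eastvale, Westmoor, Midtown, Hillcrest, Lakeside, Riverbend} → 202
  Y (3, 1): covers {Westmoor, Midtown, Hillcrest, Lakeside} → 167
  Z (14, 12): covers {none} → 0
  W (0, 11): covers {Northgate, Southcross, Eastvale, Oakwood} → 215
  V (0, 7): covers {Southcross, Eastvale, Westmoor, Midtown, Lakeside, Oakwood} → 182
Maximum coverage at W: 215 households.

W, covering 215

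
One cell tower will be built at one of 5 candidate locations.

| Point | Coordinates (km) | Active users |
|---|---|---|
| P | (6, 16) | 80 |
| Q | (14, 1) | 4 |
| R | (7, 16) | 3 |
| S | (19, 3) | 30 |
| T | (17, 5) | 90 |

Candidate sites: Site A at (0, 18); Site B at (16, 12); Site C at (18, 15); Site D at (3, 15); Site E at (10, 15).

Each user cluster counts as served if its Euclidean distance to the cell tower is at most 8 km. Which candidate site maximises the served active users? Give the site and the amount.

Site B, covering 90

Coverage radius r = 8 km; a point is covered iff (Δx)²+(Δy)² ≤ 8² = 64.
  Site A (0, 18): covers {P, R} → 83
  Site B (16, 12): covers {T} → 90
  Site C (18, 15): covers {none} → 0
  Site D (3, 15): covers {P, R} → 83
  Site E (10, 15): covers {P, R} → 83
Maximum coverage at Site B: 90 active users.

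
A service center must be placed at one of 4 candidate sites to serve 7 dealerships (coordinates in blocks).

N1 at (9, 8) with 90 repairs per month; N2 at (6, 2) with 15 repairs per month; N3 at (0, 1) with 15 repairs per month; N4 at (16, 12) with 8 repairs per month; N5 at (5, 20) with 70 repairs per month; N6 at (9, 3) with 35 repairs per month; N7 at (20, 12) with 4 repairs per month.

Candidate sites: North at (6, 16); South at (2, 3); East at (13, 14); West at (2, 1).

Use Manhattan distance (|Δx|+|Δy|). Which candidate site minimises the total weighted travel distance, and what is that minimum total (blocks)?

Total weighted distance at each candidate:
  North (6, 16): total = 2609
  South (2, 3): total = 3152
  East (13, 14): total = 3156
  West (2, 1): total = 3536
Minimum is at North with total 2609 blocks.

North, total 2609 blocks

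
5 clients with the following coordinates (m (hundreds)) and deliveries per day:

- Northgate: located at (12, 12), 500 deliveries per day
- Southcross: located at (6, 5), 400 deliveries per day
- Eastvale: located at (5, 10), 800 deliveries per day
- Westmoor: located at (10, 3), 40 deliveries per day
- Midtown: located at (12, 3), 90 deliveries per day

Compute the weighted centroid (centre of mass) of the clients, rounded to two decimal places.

(7.58, 8.96)

The minimiser of Σwᵢ‖p−pᵢ‖² is the weighted centroid p* = (Σwᵢpᵢ)/(Σwᵢ).
Σwᵢ = 1830.
Σwᵢxᵢ = 500·12 + 400·6 + 800·5 + 40·10 + 90·12 = 13880.
Σwᵢyᵢ = 500·12 + 400·5 + 800·10 + 40·3 + 90·3 = 16390.
x* = 13880/1830 = 7.58, y* = 16390/1830 = 8.96.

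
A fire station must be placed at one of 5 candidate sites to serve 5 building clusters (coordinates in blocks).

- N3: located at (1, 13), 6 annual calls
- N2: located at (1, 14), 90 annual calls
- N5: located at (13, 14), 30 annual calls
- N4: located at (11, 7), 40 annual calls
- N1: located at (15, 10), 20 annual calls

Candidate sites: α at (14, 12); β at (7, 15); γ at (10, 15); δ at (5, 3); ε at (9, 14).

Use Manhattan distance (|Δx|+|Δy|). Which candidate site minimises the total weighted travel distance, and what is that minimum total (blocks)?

Total weighted distance at each candidate:
  α (14, 12): total = 1904
  β (7, 15): total = 1628
  γ (10, 15): total = 1646
  δ (5, 3): total = 2744
  ε (9, 14): total = 1454
Minimum is at ε with total 1454 blocks.

ε, total 1454 blocks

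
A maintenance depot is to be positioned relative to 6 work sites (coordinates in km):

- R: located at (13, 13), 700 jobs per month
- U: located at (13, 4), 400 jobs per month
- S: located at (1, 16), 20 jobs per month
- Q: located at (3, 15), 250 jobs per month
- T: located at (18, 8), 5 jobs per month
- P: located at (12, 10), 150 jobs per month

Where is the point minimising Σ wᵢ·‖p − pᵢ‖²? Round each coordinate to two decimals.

The minimiser of Σwᵢ‖p−pᵢ‖² is the weighted centroid p* = (Σwᵢpᵢ)/(Σwᵢ).
Σwᵢ = 1525.
Σwᵢxᵢ = 700·13 + 400·13 + 20·1 + 250·3 + 5·18 + 150·12 = 16960.
Σwᵢyᵢ = 700·13 + 400·4 + 20·16 + 250·15 + 5·8 + 150·10 = 16310.
x* = 16960/1525 = 11.12, y* = 16310/1525 = 10.70.

(11.12, 10.70)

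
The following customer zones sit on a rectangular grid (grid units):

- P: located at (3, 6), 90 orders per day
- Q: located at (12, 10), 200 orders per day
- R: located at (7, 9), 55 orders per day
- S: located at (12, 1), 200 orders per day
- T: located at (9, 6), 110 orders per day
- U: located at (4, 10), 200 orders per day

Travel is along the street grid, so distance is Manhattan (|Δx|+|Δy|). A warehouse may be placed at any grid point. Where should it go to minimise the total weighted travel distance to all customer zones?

Manhattan distance separates: Σwᵢ(|x−xᵢ|+|y−yᵢ|) = Σwᵢ|x−xᵢ| + Σwᵢ|y−yᵢ|, so x and y are optimised independently as 1-D weighted medians.
Total weight W = 855; half = 427.5.
x-coordinate, sorted with cumulative weight:
  x=3 (P, w=90) cum 90
  x=4 (U, w=200) cum 290
  x=7 (R, w=55) cum 345
  x=9 (T, w=110) cum 455  ← median
  x=12 (Q, w=200) cum 655
  x=12 (S, w=200) cum 855
⇒ x* = 9
y-coordinate, sorted with cumulative weight:
  y=1 (S, w=200) cum 200
  y=6 (P, w=90) cum 290
  y=6 (T, w=110) cum 400
  y=9 (R, w=55) cum 455  ← median
  y=10 (Q, w=200) cum 655
  y=10 (U, w=200) cum 855
⇒ y* = 9

(9, 9)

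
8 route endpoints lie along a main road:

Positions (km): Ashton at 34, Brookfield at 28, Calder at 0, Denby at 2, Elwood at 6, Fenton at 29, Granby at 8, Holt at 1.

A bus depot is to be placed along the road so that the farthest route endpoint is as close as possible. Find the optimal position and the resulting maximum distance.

The 1-center on a line is the midpoint of the two extreme points: leftmost at 0, rightmost at 34.
Optimal location = (0 + 34)/2 = 17; maximum distance = (34 − 0)/2 = 17.

location 17, max distance 17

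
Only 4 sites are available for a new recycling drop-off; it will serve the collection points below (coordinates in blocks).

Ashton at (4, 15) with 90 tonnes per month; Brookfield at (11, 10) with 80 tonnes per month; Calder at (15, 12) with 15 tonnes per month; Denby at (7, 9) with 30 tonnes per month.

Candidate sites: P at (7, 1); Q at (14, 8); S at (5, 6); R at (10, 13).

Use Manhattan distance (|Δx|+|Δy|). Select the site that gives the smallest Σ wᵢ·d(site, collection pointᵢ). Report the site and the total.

Total weighted distance at each candidate:
  P (7, 1): total = 3095
  Q (14, 8): total = 2245
  S (5, 6): total = 2090
  R (10, 13): total = 1340
Minimum is at R with total 1340 blocks.

R, total 1340 blocks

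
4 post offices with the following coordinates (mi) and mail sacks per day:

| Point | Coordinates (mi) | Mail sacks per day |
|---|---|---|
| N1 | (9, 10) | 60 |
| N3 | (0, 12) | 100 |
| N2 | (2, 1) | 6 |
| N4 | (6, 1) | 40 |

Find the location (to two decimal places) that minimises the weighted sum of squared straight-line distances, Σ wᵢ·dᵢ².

(3.84, 8.96)

The minimiser of Σwᵢ‖p−pᵢ‖² is the weighted centroid p* = (Σwᵢpᵢ)/(Σwᵢ).
Σwᵢ = 206.
Σwᵢxᵢ = 60·9 + 100·0 + 6·2 + 40·6 = 792.
Σwᵢyᵢ = 60·10 + 100·12 + 6·1 + 40·1 = 1846.
x* = 792/206 = 3.84, y* = 1846/206 = 8.96.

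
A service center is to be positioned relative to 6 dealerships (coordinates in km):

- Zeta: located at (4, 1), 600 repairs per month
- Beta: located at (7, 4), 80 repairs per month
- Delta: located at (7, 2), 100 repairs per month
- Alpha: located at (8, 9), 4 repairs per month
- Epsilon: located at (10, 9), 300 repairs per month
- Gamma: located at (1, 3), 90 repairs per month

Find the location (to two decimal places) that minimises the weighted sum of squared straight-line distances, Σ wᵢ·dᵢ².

The minimiser of Σwᵢ‖p−pᵢ‖² is the weighted centroid p* = (Σwᵢpᵢ)/(Σwᵢ).
Σwᵢ = 1174.
Σwᵢxᵢ = 600·4 + 80·7 + 100·7 + 4·8 + 300·10 + 90·1 = 6782.
Σwᵢyᵢ = 600·1 + 80·4 + 100·2 + 4·9 + 300·9 + 90·3 = 4126.
x* = 6782/1174 = 5.78, y* = 4126/1174 = 3.51.

(5.78, 3.51)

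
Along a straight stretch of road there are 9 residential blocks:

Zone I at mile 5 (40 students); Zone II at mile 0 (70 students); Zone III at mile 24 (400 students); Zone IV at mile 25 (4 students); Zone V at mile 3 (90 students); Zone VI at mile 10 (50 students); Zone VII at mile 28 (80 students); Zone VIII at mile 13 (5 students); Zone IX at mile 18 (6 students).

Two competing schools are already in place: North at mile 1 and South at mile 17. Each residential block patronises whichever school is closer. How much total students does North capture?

The indifferent point is the midpoint (1+17)/2 = 9; residential blocks left of it (closer to North at 1) go to North, those right go to South.
  Zone II at 0 (w=70) → North
  Zone V at 3 (w=90) → North
  Zone I at 5 (w=40) → North
  Zone VI at 10 (w=50) → South
  Zone VIII at 13 (w=5) → South
  Zone IX at 18 (w=6) → South
  Zone III at 24 (w=400) → South
  Zone IV at 25 (w=4) → South
  Zone VII at 28 (w=80) → South
North captures 200; South captures 545.

200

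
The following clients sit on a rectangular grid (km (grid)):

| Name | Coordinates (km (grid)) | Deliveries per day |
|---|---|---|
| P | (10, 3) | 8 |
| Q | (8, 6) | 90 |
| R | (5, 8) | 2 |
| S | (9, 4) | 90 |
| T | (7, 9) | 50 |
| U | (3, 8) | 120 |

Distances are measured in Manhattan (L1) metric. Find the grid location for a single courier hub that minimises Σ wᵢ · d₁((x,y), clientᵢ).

Manhattan distance separates: Σwᵢ(|x−xᵢ|+|y−yᵢ|) = Σwᵢ|x−xᵢ| + Σwᵢ|y−yᵢ|, so x and y are optimised independently as 1-D weighted medians.
Total weight W = 360; half = 180.
x-coordinate, sorted with cumulative weight:
  x=3 (U, w=120) cum 120
  x=5 (R, w=2) cum 122
  x=7 (T, w=50) cum 172
  x=8 (Q, w=90) cum 262  ← median
  x=9 (S, w=90) cum 352
  x=10 (P, w=8) cum 360
⇒ x* = 8
y-coordinate, sorted with cumulative weight:
  y=3 (P, w=8) cum 8
  y=4 (S, w=90) cum 98
  y=6 (Q, w=90) cum 188  ← median
  y=8 (R, w=2) cum 190
  y=8 (U, w=120) cum 310
  y=9 (T, w=50) cum 360
⇒ y* = 6

(8, 6)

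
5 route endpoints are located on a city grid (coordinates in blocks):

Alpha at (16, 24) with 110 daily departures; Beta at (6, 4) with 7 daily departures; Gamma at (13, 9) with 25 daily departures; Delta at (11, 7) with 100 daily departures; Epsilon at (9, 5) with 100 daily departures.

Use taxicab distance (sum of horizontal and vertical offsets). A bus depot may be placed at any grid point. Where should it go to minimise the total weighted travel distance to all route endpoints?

(11, 7)

Manhattan distance separates: Σwᵢ(|x−xᵢ|+|y−yᵢ|) = Σwᵢ|x−xᵢ| + Σwᵢ|y−yᵢ|, so x and y are optimised independently as 1-D weighted medians.
Total weight W = 342; half = 171.
x-coordinate, sorted with cumulative weight:
  x=6 (Beta, w=7) cum 7
  x=9 (Epsilon, w=100) cum 107
  x=11 (Delta, w=100) cum 207  ← median
  x=13 (Gamma, w=25) cum 232
  x=16 (Alpha, w=110) cum 342
⇒ x* = 11
y-coordinate, sorted with cumulative weight:
  y=4 (Beta, w=7) cum 7
  y=5 (Epsilon, w=100) cum 107
  y=7 (Delta, w=100) cum 207  ← median
  y=9 (Gamma, w=25) cum 232
  y=24 (Alpha, w=110) cum 342
⇒ y* = 7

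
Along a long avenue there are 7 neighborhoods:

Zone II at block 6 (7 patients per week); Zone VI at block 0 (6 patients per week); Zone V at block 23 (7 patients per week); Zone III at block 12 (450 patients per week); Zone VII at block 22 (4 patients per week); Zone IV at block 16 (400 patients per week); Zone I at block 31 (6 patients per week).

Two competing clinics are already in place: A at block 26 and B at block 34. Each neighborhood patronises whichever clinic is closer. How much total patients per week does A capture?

874

The indifferent point is the midpoint (26+34)/2 = 30; neighborhoods left of it (closer to A at 26) go to A, those right go to B.
  Zone VI at 0 (w=6) → A
  Zone II at 6 (w=7) → A
  Zone III at 12 (w=450) → A
  Zone IV at 16 (w=400) → A
  Zone VII at 22 (w=4) → A
  Zone V at 23 (w=7) → A
  Zone I at 31 (w=6) → B
A captures 874; B captures 6.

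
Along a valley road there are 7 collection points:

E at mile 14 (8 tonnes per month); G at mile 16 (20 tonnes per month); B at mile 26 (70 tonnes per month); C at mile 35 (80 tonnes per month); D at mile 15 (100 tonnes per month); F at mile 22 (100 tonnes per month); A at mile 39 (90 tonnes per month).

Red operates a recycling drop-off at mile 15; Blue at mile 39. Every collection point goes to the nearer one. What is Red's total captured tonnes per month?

The indifferent point is the midpoint (15+39)/2 = 27; collection points left of it (closer to Red at 15) go to Red, those right go to Blue.
  E at 14 (w=8) → Red
  D at 15 (w=100) → Red
  G at 16 (w=20) → Red
  F at 22 (w=100) → Red
  B at 26 (w=70) → Red
  C at 35 (w=80) → Blue
  A at 39 (w=90) → Blue
Red captures 298; Blue captures 170.

298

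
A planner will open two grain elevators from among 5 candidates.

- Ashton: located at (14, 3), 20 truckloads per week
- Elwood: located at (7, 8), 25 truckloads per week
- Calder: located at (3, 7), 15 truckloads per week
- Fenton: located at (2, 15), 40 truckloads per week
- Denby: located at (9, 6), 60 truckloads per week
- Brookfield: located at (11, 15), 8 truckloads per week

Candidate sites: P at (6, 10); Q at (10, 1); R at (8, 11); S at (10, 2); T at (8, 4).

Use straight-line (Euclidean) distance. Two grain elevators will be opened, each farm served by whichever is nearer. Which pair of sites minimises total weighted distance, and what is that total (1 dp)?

Evaluate every pair (each demand assigned to the nearer of the two):
  {P, T}: total = 688.1
  {R, T}: total = 750.8
  {P, S}: total = 762.1
  {P, Q}: total = 821.7
  {R, S}: total = 833.4
  {Q, R}: total = 898.9
  {P, R}: total = 915.7
  {S, T}: total = 999.6
  {Q, T}: total = 1006.6
  {Q, S}: total = 1341.5
Best pair: {P, T} with total 688.1.

{P, T}, total 688.1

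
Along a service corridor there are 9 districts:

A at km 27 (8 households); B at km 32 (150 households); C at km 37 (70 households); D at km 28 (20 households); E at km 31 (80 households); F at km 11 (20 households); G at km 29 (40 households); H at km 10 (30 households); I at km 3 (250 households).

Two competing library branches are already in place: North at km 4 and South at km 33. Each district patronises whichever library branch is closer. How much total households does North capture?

The indifferent point is the midpoint (4+33)/2 = 18.5; districts left of it (closer to North at 4) go to North, those right go to South.
  I at 3 (w=250) → North
  H at 10 (w=30) → North
  F at 11 (w=20) → North
  A at 27 (w=8) → South
  D at 28 (w=20) → South
  G at 29 (w=40) → South
  E at 31 (w=80) → South
  B at 32 (w=150) → South
  C at 37 (w=70) → South
North captures 300; South captures 368.

300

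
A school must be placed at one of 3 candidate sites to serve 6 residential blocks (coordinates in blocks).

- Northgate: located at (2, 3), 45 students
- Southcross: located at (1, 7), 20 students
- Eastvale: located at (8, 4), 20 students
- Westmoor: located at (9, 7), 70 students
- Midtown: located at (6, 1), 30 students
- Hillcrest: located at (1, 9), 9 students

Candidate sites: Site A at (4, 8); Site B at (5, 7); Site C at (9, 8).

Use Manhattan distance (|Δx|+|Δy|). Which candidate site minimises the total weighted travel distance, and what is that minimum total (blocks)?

Total weighted distance at each candidate:
  Site A (4, 8): total = 1281
  Site B (5, 7): total = 1059
  Site C (9, 8): total = 1271
Minimum is at Site B with total 1059 blocks.

Site B, total 1059 blocks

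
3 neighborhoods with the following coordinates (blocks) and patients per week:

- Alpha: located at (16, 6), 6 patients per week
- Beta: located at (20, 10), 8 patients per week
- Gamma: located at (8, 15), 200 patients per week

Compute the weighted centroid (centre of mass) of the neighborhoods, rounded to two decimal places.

(8.67, 14.56)

The minimiser of Σwᵢ‖p−pᵢ‖² is the weighted centroid p* = (Σwᵢpᵢ)/(Σwᵢ).
Σwᵢ = 214.
Σwᵢxᵢ = 6·16 + 8·20 + 200·8 = 1856.
Σwᵢyᵢ = 6·6 + 8·10 + 200·15 = 3116.
x* = 1856/214 = 8.67, y* = 3116/214 = 14.56.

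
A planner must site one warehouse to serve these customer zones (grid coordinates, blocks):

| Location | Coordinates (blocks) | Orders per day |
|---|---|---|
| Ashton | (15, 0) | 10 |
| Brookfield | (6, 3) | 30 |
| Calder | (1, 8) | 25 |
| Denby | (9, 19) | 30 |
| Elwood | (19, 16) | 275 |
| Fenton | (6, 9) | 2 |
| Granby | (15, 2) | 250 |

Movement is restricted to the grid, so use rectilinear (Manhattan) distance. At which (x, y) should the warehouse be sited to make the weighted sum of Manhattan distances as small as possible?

(15, 8)

Manhattan distance separates: Σwᵢ(|x−xᵢ|+|y−yᵢ|) = Σwᵢ|x−xᵢ| + Σwᵢ|y−yᵢ|, so x and y are optimised independently as 1-D weighted medians.
Total weight W = 622; half = 311.
x-coordinate, sorted with cumulative weight:
  x=1 (Calder, w=25) cum 25
  x=6 (Brookfield, w=30) cum 55
  x=6 (Fenton, w=2) cum 57
  x=9 (Denby, w=30) cum 87
  x=15 (Ashton, w=10) cum 97
  x=15 (Granby, w=250) cum 347  ← median
  x=19 (Elwood, w=275) cum 622
⇒ x* = 15
y-coordinate, sorted with cumulative weight:
  y=0 (Ashton, w=10) cum 10
  y=2 (Granby, w=250) cum 260
  y=3 (Brookfield, w=30) cum 290
  y=8 (Calder, w=25) cum 315  ← median
  y=9 (Fenton, w=2) cum 317
  y=16 (Elwood, w=275) cum 592
  y=19 (Denby, w=30) cum 622
⇒ y* = 8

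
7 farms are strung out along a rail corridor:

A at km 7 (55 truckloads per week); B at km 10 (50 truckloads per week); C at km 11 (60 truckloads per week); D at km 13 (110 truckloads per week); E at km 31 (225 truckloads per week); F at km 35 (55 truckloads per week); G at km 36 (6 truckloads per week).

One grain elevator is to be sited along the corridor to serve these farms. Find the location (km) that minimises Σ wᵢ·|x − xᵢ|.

For a sum of weighted absolute distances on a line, the optimum is the weighted median (not the mean). Total weight W = 561; half-weight = 280.5.
Sort by position and accumulate weight:
  km 7 (A, w=55) → cum 55
  km 10 (B, w=50) → cum 105
  km 11 (C, w=60) → cum 165
  km 13 (D, w=110) → cum 275
  km 31 (E, w=225) → cum 500  ≥ 280.5 → median here
  km 35 (F, w=55) → cum 555
  km 36 (G, w=6) → cum 561
Optimal location: km 31.

x = 31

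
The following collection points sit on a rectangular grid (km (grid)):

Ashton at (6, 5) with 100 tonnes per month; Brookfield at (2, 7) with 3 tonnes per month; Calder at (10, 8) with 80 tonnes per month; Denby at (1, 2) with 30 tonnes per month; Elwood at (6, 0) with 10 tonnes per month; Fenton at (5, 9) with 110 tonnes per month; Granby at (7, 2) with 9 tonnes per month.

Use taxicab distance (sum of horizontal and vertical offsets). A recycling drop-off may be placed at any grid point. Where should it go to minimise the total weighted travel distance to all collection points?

(6, 8)

Manhattan distance separates: Σwᵢ(|x−xᵢ|+|y−yᵢ|) = Σwᵢ|x−xᵢ| + Σwᵢ|y−yᵢ|, so x and y are optimised independently as 1-D weighted medians.
Total weight W = 342; half = 171.
x-coordinate, sorted with cumulative weight:
  x=1 (Denby, w=30) cum 30
  x=2 (Brookfield, w=3) cum 33
  x=5 (Fenton, w=110) cum 143
  x=6 (Ashton, w=100) cum 243  ← median
  x=6 (Elwood, w=10) cum 253
  x=7 (Granby, w=9) cum 262
  x=10 (Calder, w=80) cum 342
⇒ x* = 6
y-coordinate, sorted with cumulative weight:
  y=0 (Elwood, w=10) cum 10
  y=2 (Denby, w=30) cum 40
  y=2 (Granby, w=9) cum 49
  y=5 (Ashton, w=100) cum 149
  y=7 (Brookfield, w=3) cum 152
  y=8 (Calder, w=80) cum 232  ← median
  y=9 (Fenton, w=110) cum 342
⇒ y* = 8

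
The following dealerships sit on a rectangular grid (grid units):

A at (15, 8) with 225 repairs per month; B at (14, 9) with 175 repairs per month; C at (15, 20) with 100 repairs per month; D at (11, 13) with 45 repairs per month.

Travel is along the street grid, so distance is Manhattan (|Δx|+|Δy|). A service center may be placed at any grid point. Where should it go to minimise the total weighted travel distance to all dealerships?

Manhattan distance separates: Σwᵢ(|x−xᵢ|+|y−yᵢ|) = Σwᵢ|x−xᵢ| + Σwᵢ|y−yᵢ|, so x and y are optimised independently as 1-D weighted medians.
Total weight W = 545; half = 272.5.
x-coordinate, sorted with cumulative weight:
  x=11 (D, w=45) cum 45
  x=14 (B, w=175) cum 220
  x=15 (A, w=225) cum 445  ← median
  x=15 (C, w=100) cum 545
⇒ x* = 15
y-coordinate, sorted with cumulative weight:
  y=8 (A, w=225) cum 225
  y=9 (B, w=175) cum 400  ← median
  y=13 (D, w=45) cum 445
  y=20 (C, w=100) cum 545
⇒ y* = 9

(15, 9)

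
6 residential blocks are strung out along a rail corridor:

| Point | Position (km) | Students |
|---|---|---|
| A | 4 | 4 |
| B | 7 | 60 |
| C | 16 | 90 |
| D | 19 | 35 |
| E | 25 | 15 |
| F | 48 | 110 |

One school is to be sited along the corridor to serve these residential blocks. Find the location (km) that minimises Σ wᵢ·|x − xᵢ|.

For a sum of weighted absolute distances on a line, the optimum is the weighted median (not the mean). Total weight W = 314; half-weight = 157.
Sort by position and accumulate weight:
  km 4 (A, w=4) → cum 4
  km 7 (B, w=60) → cum 64
  km 16 (C, w=90) → cum 154
  km 19 (D, w=35) → cum 189  ≥ 157 → median here
  km 25 (E, w=15) → cum 204
  km 48 (F, w=110) → cum 314
Optimal location: km 19.

x = 19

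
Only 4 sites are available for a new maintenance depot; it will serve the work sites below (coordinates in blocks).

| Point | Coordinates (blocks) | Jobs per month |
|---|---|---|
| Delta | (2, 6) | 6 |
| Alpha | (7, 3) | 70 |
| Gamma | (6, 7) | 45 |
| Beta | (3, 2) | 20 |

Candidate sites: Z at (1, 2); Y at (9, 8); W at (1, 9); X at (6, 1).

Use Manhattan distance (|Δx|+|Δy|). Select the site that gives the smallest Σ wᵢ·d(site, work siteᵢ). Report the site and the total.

Total weighted distance at each candidate:
  Z (1, 2): total = 1010
  Y (9, 8): total = 964
  W (1, 9): total = 1359
  X (6, 1): total = 614
Minimum is at X with total 614 blocks.

X, total 614 blocks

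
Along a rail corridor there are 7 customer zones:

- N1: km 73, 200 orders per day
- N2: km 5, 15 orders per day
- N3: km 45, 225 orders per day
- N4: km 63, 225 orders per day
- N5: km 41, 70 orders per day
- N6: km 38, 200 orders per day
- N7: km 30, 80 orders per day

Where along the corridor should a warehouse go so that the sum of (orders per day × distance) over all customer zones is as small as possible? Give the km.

x = 45

For a sum of weighted absolute distances on a line, the optimum is the weighted median (not the mean). Total weight W = 1015; half-weight = 507.5.
Sort by position and accumulate weight:
  km 5 (N2, w=15) → cum 15
  km 30 (N7, w=80) → cum 95
  km 38 (N6, w=200) → cum 295
  km 41 (N5, w=70) → cum 365
  km 45 (N3, w=225) → cum 590  ≥ 507.5 → median here
  km 63 (N4, w=225) → cum 815
  km 73 (N1, w=200) → cum 1015
Optimal location: km 45.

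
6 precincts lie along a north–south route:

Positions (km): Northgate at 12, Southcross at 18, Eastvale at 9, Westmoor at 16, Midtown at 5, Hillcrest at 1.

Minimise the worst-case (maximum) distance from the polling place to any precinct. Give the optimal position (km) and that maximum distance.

The 1-center on a line is the midpoint of the two extreme points: leftmost at 1, rightmost at 18.
Optimal location = (1 + 18)/2 = 9.5; maximum distance = (18 − 1)/2 = 8.5.

location 9.5, max distance 8.5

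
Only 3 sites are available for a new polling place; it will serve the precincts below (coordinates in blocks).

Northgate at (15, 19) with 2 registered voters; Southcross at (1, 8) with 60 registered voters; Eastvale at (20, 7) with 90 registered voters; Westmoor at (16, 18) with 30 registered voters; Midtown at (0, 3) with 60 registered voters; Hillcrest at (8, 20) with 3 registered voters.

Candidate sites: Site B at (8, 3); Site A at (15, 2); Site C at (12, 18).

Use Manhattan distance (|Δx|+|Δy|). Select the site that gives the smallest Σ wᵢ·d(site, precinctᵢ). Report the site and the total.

Total weighted distance at each candidate:
  Site B (8, 3): total = 3427
  Site A (15, 2): total = 3679
  Site C (12, 18): total = 4736
Minimum is at Site B with total 3427 blocks.

Site B, total 3427 blocks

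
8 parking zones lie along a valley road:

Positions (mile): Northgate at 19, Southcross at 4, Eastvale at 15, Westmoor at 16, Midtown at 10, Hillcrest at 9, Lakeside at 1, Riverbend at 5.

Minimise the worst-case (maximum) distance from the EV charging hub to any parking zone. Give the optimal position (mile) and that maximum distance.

location 10, max distance 9

The 1-center on a line is the midpoint of the two extreme points: leftmost at 1, rightmost at 19.
Optimal location = (1 + 19)/2 = 10; maximum distance = (19 − 1)/2 = 9.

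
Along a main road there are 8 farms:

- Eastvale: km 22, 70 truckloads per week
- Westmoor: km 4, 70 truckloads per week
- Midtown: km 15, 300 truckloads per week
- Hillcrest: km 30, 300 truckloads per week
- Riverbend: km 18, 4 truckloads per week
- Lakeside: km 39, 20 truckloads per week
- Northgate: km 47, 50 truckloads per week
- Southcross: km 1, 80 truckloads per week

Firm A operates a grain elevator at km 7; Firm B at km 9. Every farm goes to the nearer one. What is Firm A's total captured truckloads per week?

The indifferent point is the midpoint (7+9)/2 = 8; farms left of it (closer to Firm A at 7) go to Firm A, those right go to Firm B.
  Southcross at 1 (w=80) → Firm A
  Westmoor at 4 (w=70) → Firm A
  Midtown at 15 (w=300) → Firm B
  Riverbend at 18 (w=4) → Firm B
  Eastvale at 22 (w=70) → Firm B
  Hillcrest at 30 (w=300) → Firm B
  Lakeside at 39 (w=20) → Firm B
  Northgate at 47 (w=50) → Firm B
Firm A captures 150; Firm B captures 744.

150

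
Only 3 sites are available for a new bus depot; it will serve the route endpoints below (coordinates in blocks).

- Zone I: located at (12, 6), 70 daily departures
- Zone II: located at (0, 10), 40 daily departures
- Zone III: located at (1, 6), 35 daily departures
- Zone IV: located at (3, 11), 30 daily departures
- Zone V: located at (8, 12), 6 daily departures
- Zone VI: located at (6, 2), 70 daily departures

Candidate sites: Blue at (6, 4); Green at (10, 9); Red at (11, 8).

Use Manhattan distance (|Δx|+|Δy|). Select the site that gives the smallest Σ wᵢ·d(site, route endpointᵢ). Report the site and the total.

Total weighted distance at each candidate:
  Blue (6, 4): total = 1785
  Green (10, 9): total = 2280
  Red (11, 8): total = 2292
Minimum is at Blue with total 1785 blocks.

Blue, total 1785 blocks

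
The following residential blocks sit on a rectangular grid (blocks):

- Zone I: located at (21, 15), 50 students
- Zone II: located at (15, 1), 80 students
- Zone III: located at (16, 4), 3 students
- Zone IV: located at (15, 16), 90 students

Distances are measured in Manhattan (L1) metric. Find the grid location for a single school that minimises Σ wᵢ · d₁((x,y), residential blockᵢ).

(15, 15)

Manhattan distance separates: Σwᵢ(|x−xᵢ|+|y−yᵢ|) = Σwᵢ|x−xᵢ| + Σwᵢ|y−yᵢ|, so x and y are optimised independently as 1-D weighted medians.
Total weight W = 223; half = 111.5.
x-coordinate, sorted with cumulative weight:
  x=15 (Zone II, w=80) cum 80
  x=15 (Zone IV, w=90) cum 170  ← median
  x=16 (Zone III, w=3) cum 173
  x=21 (Zone I, w=50) cum 223
⇒ x* = 15
y-coordinate, sorted with cumulative weight:
  y=1 (Zone II, w=80) cum 80
  y=4 (Zone III, w=3) cum 83
  y=15 (Zone I, w=50) cum 133  ← median
  y=16 (Zone IV, w=90) cum 223
⇒ y* = 15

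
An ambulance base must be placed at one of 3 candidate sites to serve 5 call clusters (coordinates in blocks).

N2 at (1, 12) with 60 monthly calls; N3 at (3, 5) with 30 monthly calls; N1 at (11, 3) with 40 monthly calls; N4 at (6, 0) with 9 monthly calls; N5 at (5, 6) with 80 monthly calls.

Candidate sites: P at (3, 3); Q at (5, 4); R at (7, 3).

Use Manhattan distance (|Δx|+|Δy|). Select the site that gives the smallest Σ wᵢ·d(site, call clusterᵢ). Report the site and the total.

Q, total 1295 blocks

Total weighted distance at each candidate:
  P (3, 3): total = 1494
  Q (5, 4): total = 1295
  R (7, 3): total = 1676
Minimum is at Q with total 1295 blocks.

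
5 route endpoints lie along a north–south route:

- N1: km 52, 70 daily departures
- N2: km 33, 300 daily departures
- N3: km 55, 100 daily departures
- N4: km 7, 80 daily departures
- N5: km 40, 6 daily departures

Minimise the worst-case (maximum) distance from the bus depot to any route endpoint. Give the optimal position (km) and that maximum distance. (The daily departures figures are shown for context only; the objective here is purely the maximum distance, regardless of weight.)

location 31, max distance 24

The 1-center on a line is the midpoint of the two extreme points: leftmost at 7, rightmost at 55.
Optimal location = (7 + 55)/2 = 31; maximum distance = (55 − 7)/2 = 24.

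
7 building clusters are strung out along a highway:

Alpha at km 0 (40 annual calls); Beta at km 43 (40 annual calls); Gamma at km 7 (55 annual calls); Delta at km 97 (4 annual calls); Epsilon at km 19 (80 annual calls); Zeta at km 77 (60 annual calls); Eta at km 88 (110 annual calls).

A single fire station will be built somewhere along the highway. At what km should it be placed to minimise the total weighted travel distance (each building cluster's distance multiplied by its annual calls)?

For a sum of weighted absolute distances on a line, the optimum is the weighted median (not the mean). Total weight W = 389; half-weight = 194.5.
Sort by position and accumulate weight:
  km 0 (Alpha, w=40) → cum 40
  km 7 (Gamma, w=55) → cum 95
  km 19 (Epsilon, w=80) → cum 175
  km 43 (Beta, w=40) → cum 215  ≥ 194.5 → median here
  km 77 (Zeta, w=60) → cum 275
  km 88 (Eta, w=110) → cum 385
  km 97 (Delta, w=4) → cum 389
Optimal location: km 43.

x = 43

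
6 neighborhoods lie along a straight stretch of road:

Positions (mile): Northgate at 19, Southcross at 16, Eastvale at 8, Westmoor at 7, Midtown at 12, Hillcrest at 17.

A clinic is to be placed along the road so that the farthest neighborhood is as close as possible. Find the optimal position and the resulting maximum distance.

The 1-center on a line is the midpoint of the two extreme points: leftmost at 7, rightmost at 19.
Optimal location = (7 + 19)/2 = 13; maximum distance = (19 − 7)/2 = 6.

location 13, max distance 6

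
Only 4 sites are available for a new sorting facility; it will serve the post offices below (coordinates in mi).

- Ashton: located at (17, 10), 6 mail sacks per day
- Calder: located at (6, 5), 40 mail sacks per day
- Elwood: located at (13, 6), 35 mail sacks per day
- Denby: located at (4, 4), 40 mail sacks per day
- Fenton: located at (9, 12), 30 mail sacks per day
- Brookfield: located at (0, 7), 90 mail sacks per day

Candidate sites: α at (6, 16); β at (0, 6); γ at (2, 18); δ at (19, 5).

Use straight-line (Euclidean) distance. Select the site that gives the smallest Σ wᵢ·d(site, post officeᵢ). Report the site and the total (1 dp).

Total weighted distance at each candidate:
  α (6, 16): total = 2552.5
  β (0, 6): total = 1396.5
  γ (2, 18): total = 3064.3
  δ (19, 5): total = 3452.2
Minimum is at β with total 1396.5 mi.

β, total 1396.5 mi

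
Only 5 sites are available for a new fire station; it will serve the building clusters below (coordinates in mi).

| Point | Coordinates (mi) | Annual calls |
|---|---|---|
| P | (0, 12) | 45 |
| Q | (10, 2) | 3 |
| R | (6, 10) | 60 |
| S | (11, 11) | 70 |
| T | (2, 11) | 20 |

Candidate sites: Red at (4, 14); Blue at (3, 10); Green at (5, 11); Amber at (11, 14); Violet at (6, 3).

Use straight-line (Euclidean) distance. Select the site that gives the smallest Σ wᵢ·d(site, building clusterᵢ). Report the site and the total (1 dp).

Total weighted distance at each candidate:
  Red (4, 14): total = 1115.0
  Blue (3, 10): total = 966.8
  Green (5, 11): total = 825.2
  Amber (11, 14): total = 1323.2
  Violet (6, 3): total = 1758.4
Minimum is at Green with total 825.2 mi.

Green, total 825.2 mi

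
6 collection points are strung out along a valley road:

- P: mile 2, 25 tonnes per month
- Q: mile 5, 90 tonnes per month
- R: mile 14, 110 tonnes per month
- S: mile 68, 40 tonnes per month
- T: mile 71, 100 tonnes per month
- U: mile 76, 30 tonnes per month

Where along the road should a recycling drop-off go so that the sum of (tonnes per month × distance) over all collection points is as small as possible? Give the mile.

x = 14

For a sum of weighted absolute distances on a line, the optimum is the weighted median (not the mean). Total weight W = 395; half-weight = 197.5.
Sort by position and accumulate weight:
  mile 2 (P, w=25) → cum 25
  mile 5 (Q, w=90) → cum 115
  mile 14 (R, w=110) → cum 225  ≥ 197.5 → median here
  mile 68 (S, w=40) → cum 265
  mile 71 (T, w=100) → cum 365
  mile 76 (U, w=30) → cum 395
Optimal location: mile 14.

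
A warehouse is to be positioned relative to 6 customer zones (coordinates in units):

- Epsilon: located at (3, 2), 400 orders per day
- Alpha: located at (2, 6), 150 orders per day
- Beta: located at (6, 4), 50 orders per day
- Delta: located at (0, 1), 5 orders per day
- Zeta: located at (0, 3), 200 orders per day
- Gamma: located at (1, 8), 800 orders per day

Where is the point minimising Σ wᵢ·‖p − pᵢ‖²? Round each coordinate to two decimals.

The minimiser of Σwᵢ‖p−pᵢ‖² is the weighted centroid p* = (Σwᵢpᵢ)/(Σwᵢ).
Σwᵢ = 1605.
Σwᵢxᵢ = 400·3 + 150·2 + 50·6 + 5·0 + 200·0 + 800·1 = 2600.
Σwᵢyᵢ = 400·2 + 150·6 + 50·4 + 5·1 + 200·3 + 800·8 = 8905.
x* = 2600/1605 = 1.62, y* = 8905/1605 = 5.55.

(1.62, 5.55)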